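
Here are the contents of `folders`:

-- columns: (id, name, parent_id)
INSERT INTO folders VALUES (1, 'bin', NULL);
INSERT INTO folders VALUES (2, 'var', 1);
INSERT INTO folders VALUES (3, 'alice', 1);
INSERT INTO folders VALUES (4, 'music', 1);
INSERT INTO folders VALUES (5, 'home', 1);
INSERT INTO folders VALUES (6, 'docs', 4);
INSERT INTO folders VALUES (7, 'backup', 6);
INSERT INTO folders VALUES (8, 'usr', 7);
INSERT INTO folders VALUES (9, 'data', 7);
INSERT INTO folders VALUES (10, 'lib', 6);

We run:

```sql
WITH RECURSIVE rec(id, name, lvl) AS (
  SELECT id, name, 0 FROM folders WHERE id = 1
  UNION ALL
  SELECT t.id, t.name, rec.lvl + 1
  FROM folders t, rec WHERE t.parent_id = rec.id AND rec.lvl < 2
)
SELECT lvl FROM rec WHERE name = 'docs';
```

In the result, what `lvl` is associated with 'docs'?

2

Base: id=1 (bin) at lvl 0.
Iteration 1: rows with parent_id in {1} -> var (id 2, lvl 1), alice (id 3, lvl 1), music (id 4, lvl 1), home (id 5, lvl 1).
Iteration 2: rows with parent_id in {2,3,4,5} -> docs (id 6, lvl 2).
Iteration 3: lvl < 2 fails for all current rows; recursion stops.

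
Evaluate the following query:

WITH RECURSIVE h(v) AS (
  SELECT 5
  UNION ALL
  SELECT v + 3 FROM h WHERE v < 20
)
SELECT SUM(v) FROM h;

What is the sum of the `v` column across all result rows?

75

Base: v=5.
Iteration 1: 5 < 20 holds -> v = 5 + 3 = 8.
Iteration 2: 8 < 20 holds -> v = 8 + 3 = 11.
Iteration 3: 11 < 20 holds -> v = 11 + 3 = 14.
Iteration 4: 14 < 20 holds -> v = 14 + 3 = 17.
Iteration 5: 17 < 20 holds -> v = 17 + 3 = 20.
Iteration 6: 20 < 20 fails; recursion stops.
SUM(v) = 5 + 8 + 11 + 14 + 17 + 20 = 75.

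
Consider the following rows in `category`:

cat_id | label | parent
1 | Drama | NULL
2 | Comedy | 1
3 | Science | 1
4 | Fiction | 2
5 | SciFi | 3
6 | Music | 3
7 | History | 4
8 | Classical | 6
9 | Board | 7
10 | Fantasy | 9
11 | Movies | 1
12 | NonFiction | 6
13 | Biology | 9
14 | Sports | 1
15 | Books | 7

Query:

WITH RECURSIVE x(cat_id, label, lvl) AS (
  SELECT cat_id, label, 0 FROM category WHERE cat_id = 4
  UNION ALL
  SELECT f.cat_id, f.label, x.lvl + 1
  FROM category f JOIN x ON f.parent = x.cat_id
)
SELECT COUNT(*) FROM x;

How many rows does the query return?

6

Base: cat_id=4 (Fiction) at lvl 0.
Iteration 1: rows with parent in {4} -> History (id 7, lvl 1).
Iteration 2: rows with parent in {7} -> Board (id 9, lvl 2), Books (id 15, lvl 2).
Iteration 3: rows with parent in {9,15} -> Fantasy (id 10, lvl 3), Biology (id 13, lvl 3).
Iteration 4: no rows with parent in {10,13}; recursion stops.
Total rows emitted: 6.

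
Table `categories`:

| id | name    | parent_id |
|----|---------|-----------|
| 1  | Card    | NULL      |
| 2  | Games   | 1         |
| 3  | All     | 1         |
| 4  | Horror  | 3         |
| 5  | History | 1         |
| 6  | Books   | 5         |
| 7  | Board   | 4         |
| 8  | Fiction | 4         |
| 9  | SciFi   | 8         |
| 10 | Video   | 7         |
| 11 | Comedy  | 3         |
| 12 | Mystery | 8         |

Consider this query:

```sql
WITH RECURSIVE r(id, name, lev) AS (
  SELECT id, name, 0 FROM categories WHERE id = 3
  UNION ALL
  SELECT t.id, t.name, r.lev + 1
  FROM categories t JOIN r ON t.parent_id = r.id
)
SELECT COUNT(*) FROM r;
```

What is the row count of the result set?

8

Base: id=3 (All) at lev 0.
Iteration 1: rows with parent_id in {3} -> Horror (id 4, lev 1), Comedy (id 11, lev 1).
Iteration 2: rows with parent_id in {4,11} -> Board (id 7, lev 2), Fiction (id 8, lev 2).
Iteration 3: rows with parent_id in {7,8} -> SciFi (id 9, lev 3), Video (id 10, lev 3), Mystery (id 12, lev 3).
Iteration 4: no rows with parent_id in {9,10,12}; recursion stops.
Total rows emitted: 8.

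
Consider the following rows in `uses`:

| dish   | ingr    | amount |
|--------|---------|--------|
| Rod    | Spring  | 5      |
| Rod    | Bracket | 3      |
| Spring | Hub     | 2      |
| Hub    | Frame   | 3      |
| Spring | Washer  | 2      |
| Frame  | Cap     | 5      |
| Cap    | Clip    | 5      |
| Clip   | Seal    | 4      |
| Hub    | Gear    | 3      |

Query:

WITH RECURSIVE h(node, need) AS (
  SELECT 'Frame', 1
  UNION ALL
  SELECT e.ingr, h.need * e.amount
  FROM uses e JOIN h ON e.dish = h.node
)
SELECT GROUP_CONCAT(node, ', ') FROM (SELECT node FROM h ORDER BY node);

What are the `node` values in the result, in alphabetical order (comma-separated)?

Cap, Clip, Frame, Seal

Base: (Frame, need=1).
Iteration 1: components of {Frame} -> Cap = 1*5 = 5.
Iteration 2: components of {Cap} -> Clip = 5*5 = 25.
Iteration 3: components of {Clip} -> Seal = 25*4 = 100.
Iteration 4: no further components; recursion stops.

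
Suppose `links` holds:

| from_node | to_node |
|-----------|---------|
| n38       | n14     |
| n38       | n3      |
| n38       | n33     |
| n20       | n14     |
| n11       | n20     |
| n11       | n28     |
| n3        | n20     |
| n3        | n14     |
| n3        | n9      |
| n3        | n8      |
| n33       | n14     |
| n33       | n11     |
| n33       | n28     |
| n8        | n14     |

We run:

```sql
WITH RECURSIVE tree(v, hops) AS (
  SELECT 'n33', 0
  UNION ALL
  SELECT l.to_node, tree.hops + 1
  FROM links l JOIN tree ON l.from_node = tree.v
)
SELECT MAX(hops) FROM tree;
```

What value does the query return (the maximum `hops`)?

3

Base: (n33, hops=0).
Iteration 1: edges from {n33} -> (n11, hops=1), (n14, hops=1), (n28, hops=1).
Iteration 2: edges from {n11,n14,n28} -> (n20, hops=2), (n28, hops=2).
Iteration 3: edges from {n20,n28} -> (n14, hops=3).
Iteration 4: no outgoing edges from {n14}; recursion stops.
hops values: 0, 1, 1, 1, 2, 2, 3; the maximum is 3.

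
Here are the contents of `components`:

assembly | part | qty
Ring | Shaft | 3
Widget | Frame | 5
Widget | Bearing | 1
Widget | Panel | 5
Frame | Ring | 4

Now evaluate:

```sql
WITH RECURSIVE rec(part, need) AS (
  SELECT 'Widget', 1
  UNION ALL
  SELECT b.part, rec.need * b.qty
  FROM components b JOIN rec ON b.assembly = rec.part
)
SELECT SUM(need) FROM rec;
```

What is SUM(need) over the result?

Base: (Widget, need=1).
Iteration 1: components of {Widget} -> Bearing = 1*1 = 1, Frame = 1*5 = 5, Panel = 1*5 = 5.
Iteration 2: components of {Bearing,Frame,Panel} -> Ring = 5*4 = 20.
Iteration 3: components of {Ring} -> Shaft = 20*3 = 60.
Iteration 4: no further components; recursion stops.
SUM(need) = 1 + 1 + 5 + 5 + 20 + 60 = 92.

92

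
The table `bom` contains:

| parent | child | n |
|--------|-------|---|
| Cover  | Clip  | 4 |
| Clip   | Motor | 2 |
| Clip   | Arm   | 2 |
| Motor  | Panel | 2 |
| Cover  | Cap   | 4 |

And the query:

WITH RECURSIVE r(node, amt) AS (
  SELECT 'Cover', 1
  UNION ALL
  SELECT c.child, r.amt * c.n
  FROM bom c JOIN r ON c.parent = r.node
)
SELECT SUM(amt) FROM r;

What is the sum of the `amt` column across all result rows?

Base: (Cover, amt=1).
Iteration 1: components of {Cover} -> Cap = 1*4 = 4, Clip = 1*4 = 4.
Iteration 2: components of {Cap,Clip} -> Arm = 4*2 = 8, Motor = 4*2 = 8.
Iteration 3: components of {Arm,Motor} -> Panel = 8*2 = 16.
Iteration 4: no further components; recursion stops.
SUM(amt) = 1 + 4 + 4 + 8 + 8 + 16 = 41.

41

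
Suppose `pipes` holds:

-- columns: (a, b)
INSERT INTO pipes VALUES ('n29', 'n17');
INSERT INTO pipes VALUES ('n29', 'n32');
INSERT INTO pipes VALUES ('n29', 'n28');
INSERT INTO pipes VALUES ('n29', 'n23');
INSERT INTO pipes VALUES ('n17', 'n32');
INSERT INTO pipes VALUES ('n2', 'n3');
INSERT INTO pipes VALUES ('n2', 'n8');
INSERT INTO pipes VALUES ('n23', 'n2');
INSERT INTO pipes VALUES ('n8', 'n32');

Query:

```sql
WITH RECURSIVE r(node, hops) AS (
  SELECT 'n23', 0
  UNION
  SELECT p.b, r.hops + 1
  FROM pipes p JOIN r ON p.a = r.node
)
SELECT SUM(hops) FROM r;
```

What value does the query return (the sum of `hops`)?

Base: (n23, hops=0).
Iteration 1: edges from {n23} -> (n2, hops=1).
Iteration 2: edges from {n2} -> (n3, hops=2), (n8, hops=2).
Iteration 3: edges from {n3,n8} -> (n32, hops=3).
Iteration 4: no outgoing edges from {n32}; recursion stops.
SUM(hops) = 0 + 1 + 2 + 2 + 3 = 8.

8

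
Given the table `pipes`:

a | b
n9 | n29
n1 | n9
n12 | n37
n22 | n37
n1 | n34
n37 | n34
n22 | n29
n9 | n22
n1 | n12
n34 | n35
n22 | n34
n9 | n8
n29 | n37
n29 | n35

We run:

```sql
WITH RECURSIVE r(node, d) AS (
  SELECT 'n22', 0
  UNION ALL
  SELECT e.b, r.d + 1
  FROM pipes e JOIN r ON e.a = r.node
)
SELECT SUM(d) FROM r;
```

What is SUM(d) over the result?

21

Base: (n22, d=0).
Iteration 1: edges from {n22} -> (n29, d=1), (n34, d=1), (n37, d=1).
Iteration 2: edges from {n29,n34,n37} -> (n34, d=2), (n35, d=2) x2, (n37, d=2). [UNION ALL keeps all 4 new rows, including repeats]
Iteration 3: edges from {n34,n35,n37} -> (n34, d=3), (n35, d=3).
Iteration 4: edges from {n34,n35} -> (n35, d=4).
Iteration 5: no outgoing edges from {n35}; recursion stops.
SUM(d) = 0 + 1 + 1 + 1 + 2 + 2 + 2 + 2 + 3 + 3 + 4 = 21.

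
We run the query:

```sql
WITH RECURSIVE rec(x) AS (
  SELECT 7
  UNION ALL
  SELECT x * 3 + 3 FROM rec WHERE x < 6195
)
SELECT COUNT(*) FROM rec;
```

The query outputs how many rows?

7

Base: x=7.
Iteration 1: 7 < 6195 holds -> x = 7 * 3 + 3 = 24.
Iteration 2: 24 < 6195 holds -> x = 24 * 3 + 3 = 75.
Iteration 3: 75 < 6195 holds -> x = 75 * 3 + 3 = 228.
Iteration 4: 228 < 6195 holds -> x = 228 * 3 + 3 = 687.
Iteration 5: 687 < 6195 holds -> x = 687 * 3 + 3 = 2064.
Iteration 6: 2064 < 6195 holds -> x = 2064 * 3 + 3 = 6195.
Iteration 7: 6195 < 6195 fails; recursion stops.
Total rows emitted: 7.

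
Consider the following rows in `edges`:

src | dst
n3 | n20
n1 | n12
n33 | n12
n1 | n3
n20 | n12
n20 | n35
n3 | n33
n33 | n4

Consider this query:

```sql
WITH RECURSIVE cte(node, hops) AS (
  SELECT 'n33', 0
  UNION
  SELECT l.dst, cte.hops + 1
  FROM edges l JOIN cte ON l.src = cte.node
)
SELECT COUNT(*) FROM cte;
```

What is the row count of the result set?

3

Base: (n33, hops=0).
Iteration 1: edges from {n33} -> (n12, hops=1), (n4, hops=1).
Iteration 2: no outgoing edges from {n12,n4}; recursion stops.
Total rows emitted: 3.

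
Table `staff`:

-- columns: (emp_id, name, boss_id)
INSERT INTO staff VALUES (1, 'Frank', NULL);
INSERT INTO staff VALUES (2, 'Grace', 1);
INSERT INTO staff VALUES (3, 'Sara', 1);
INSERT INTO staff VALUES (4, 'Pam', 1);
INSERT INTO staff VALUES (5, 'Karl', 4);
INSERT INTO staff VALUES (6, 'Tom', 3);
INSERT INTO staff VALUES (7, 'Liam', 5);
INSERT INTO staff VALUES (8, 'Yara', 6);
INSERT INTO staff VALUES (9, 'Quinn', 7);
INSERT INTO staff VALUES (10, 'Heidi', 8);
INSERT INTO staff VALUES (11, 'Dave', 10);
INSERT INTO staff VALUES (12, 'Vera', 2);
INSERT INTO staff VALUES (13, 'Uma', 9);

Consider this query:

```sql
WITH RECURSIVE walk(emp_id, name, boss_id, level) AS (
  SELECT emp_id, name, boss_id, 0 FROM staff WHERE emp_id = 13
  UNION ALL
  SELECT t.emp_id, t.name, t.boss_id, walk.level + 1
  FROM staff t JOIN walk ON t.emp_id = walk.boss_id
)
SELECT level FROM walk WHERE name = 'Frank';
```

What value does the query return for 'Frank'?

Base: emp_id=13 (Uma), boss_id=9, level 0.
Iteration 1: join on emp_id=9 -> Quinn (id 9, boss_id=7, level 1).
Iteration 2: join on emp_id=7 -> Liam (id 7, boss_id=5, level 2).
Iteration 3: join on emp_id=5 -> Karl (id 5, boss_id=4, level 3).
Iteration 4: join on emp_id=4 -> Pam (id 4, boss_id=1, level 4).
Iteration 5: join on emp_id=1 -> Frank (id 1, boss_id=NULL, level 5).
Iteration 6: boss_id is NULL; no match; recursion stops.

5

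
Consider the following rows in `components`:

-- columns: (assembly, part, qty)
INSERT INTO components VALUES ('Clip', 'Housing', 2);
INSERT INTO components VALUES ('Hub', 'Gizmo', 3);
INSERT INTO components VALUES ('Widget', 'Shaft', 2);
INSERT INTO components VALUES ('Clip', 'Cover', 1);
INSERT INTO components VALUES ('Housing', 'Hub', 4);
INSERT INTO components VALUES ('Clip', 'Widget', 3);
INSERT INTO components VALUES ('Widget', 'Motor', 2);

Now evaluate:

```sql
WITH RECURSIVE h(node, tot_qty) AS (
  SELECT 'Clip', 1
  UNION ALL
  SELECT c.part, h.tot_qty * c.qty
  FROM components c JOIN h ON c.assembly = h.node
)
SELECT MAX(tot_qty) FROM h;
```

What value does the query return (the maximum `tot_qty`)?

Base: (Clip, tot_qty=1).
Iteration 1: components of {Clip} -> Cover = 1*1 = 1, Housing = 1*2 = 2, Widget = 1*3 = 3.
Iteration 2: components of {Cover,Housing,Widget} -> Hub = 2*4 = 8, Motor = 3*2 = 6, Shaft = 3*2 = 6.
Iteration 3: components of {Hub,Motor,Shaft} -> Gizmo = 8*3 = 24.
Iteration 4: no further components; recursion stops.
tot_qty values: 1, 1, 3, 2, 6, 6, 8, 24; the maximum is 24.

24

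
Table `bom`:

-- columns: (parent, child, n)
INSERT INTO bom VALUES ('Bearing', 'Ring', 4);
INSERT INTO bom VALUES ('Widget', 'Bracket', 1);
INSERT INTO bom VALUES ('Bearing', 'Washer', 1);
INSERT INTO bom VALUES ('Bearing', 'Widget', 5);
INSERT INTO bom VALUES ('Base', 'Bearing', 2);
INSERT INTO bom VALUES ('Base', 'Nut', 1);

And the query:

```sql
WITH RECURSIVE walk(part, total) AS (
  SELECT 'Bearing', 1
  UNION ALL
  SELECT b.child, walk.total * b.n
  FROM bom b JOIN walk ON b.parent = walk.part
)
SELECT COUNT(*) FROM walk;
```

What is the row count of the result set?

Base: (Bearing, total=1).
Iteration 1: components of {Bearing} -> Ring = 1*4 = 4, Washer = 1*1 = 1, Widget = 1*5 = 5.
Iteration 2: components of {Ring,Washer,Widget} -> Bracket = 5*1 = 5.
Iteration 3: no further components; recursion stops.
Total rows emitted: 5.

5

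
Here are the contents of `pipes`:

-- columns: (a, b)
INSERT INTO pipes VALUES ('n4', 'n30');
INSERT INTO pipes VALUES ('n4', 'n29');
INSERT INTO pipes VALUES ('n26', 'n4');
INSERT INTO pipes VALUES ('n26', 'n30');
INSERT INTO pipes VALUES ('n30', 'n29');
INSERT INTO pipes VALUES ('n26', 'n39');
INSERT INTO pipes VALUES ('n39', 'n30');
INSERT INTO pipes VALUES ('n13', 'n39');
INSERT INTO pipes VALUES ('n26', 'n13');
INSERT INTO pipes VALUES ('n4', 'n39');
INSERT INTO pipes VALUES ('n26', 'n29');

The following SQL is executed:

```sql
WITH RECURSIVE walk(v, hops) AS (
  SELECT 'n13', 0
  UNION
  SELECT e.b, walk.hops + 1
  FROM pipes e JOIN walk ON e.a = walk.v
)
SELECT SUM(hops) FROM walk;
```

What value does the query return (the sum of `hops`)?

6

Base: (n13, hops=0).
Iteration 1: edges from {n13} -> (n39, hops=1).
Iteration 2: edges from {n39} -> (n30, hops=2).
Iteration 3: edges from {n30} -> (n29, hops=3).
Iteration 4: no outgoing edges from {n29}; recursion stops.
SUM(hops) = 0 + 1 + 2 + 3 = 6.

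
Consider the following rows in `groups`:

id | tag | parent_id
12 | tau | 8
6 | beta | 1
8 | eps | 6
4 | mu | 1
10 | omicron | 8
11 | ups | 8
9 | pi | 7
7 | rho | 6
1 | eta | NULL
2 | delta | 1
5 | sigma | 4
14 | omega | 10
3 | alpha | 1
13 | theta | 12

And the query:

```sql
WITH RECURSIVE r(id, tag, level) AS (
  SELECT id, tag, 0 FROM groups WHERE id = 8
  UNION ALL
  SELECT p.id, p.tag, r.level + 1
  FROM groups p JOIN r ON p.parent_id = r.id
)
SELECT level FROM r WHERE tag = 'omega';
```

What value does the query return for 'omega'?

2

Base: id=8 (eps) at level 0.
Iteration 1: rows with parent_id in {8} -> omicron (id 10, level 1), ups (id 11, level 1), tau (id 12, level 1).
Iteration 2: rows with parent_id in {10,11,12} -> theta (id 13, level 2), omega (id 14, level 2).
Iteration 3: no rows with parent_id in {13,14}; recursion stops.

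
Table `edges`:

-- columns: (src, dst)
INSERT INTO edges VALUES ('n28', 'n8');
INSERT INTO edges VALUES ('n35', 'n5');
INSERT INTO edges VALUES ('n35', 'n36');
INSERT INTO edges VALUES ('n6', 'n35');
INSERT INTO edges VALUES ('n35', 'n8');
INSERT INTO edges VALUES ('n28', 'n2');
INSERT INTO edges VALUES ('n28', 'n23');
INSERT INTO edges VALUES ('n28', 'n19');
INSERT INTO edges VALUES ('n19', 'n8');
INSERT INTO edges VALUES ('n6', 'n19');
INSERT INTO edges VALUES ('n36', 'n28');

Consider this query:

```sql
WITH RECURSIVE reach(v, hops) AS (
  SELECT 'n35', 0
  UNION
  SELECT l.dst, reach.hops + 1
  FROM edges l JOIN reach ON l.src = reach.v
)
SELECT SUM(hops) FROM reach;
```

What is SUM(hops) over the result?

21

Base: (n35, hops=0).
Iteration 1: edges from {n35} -> (n36, hops=1), (n5, hops=1), (n8, hops=1).
Iteration 2: edges from {n36,n5,n8} -> (n28, hops=2).
Iteration 3: edges from {n28} -> (n19, hops=3), (n2, hops=3), (n23, hops=3), (n8, hops=3).
Iteration 4: edges from {n19,n2,n23,n8} -> (n8, hops=4).
Iteration 5: no outgoing edges from {n8}; recursion stops.
SUM(hops) = 0 + 1 + 1 + 1 + 2 + 3 + 3 + 3 + 3 + 4 = 21.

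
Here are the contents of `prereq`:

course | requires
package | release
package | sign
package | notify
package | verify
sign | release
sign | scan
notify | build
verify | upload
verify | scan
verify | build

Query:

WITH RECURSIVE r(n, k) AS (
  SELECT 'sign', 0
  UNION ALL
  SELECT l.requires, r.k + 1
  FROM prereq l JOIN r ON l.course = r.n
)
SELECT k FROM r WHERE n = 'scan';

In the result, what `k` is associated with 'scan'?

Base: (sign, k=0).
Iteration 1: edges from {sign} -> (release, k=1), (scan, k=1).
Iteration 2: no outgoing edges from {release,scan}; recursion stops.

1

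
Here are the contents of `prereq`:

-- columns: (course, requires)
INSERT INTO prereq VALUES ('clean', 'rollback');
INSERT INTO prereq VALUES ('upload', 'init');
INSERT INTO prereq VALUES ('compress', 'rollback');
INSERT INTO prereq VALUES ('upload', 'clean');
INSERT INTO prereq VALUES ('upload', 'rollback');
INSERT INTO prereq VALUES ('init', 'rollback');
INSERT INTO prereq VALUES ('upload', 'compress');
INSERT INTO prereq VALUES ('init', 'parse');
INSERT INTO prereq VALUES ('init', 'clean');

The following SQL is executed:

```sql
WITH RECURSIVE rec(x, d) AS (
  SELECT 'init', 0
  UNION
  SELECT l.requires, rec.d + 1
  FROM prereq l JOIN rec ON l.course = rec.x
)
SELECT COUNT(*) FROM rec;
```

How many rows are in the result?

5

Base: (init, d=0).
Iteration 1: edges from {init} -> (clean, d=1), (parse, d=1), (rollback, d=1).
Iteration 2: edges from {clean,parse,rollback} -> (rollback, d=2).
Iteration 3: no outgoing edges from {rollback}; recursion stops.
Total rows emitted: 5.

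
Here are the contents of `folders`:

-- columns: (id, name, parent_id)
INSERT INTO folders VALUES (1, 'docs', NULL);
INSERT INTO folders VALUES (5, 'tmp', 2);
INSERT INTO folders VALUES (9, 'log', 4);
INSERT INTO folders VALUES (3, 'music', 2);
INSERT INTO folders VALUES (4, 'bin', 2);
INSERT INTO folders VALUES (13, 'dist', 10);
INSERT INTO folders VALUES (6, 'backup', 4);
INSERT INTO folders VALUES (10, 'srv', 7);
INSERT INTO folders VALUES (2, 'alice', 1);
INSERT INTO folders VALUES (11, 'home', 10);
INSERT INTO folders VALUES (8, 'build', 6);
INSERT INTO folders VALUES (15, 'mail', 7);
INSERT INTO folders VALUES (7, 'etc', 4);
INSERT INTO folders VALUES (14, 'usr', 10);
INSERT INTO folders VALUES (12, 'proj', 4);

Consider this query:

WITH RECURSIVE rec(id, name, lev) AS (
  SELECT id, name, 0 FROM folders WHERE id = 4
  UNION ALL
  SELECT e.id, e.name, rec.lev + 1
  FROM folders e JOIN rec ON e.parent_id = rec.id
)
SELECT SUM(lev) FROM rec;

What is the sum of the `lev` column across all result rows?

19

Base: id=4 (bin) at lev 0.
Iteration 1: rows with parent_id in {4} -> backup (id 6, lev 1), etc (id 7, lev 1), log (id 9, lev 1), proj (id 12, lev 1).
Iteration 2: rows with parent_id in {6,7,9,12} -> build (id 8, lev 2), srv (id 10, lev 2), mail (id 15, lev 2).
Iteration 3: rows with parent_id in {8,10,15} -> home (id 11, lev 3), dist (id 13, lev 3), usr (id 14, lev 3).
Iteration 4: no rows with parent_id in {11,13,14}; recursion stops.
SUM(lev) = 0 + 1 + 1 + 1 + 1 + 2 + 2 + 2 + 3 + 3 + 3 = 19.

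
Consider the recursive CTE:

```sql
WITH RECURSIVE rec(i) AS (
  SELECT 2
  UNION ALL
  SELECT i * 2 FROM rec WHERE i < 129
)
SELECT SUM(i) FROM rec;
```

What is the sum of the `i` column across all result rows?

510

Base: i=2.
Iteration 1: 2 < 129 holds -> i = 2 * 2 = 4.
Iteration 2: 4 < 129 holds -> i = 4 * 2 = 8.
Iteration 3: 8 < 129 holds -> i = 8 * 2 = 16.
Iteration 4: 16 < 129 holds -> i = 16 * 2 = 32.
Iteration 5: 32 < 129 holds -> i = 32 * 2 = 64.
Iteration 6: 64 < 129 holds -> i = 64 * 2 = 128.
Iteration 7: 128 < 129 holds -> i = 128 * 2 = 256.
Iteration 8: 256 < 129 fails; recursion stops.
SUM(i) = 2 + 4 + 8 + 16 + 32 + 64 + 128 + 256 = 510.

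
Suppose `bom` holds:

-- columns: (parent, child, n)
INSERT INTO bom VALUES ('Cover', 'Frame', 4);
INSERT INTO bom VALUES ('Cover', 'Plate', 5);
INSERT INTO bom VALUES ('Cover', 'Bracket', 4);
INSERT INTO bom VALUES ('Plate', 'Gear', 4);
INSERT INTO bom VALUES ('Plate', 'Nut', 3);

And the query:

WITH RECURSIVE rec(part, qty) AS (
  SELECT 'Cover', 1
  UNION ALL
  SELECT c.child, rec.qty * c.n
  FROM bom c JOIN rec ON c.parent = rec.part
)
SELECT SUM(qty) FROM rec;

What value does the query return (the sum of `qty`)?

49

Base: (Cover, qty=1).
Iteration 1: components of {Cover} -> Bracket = 1*4 = 4, Frame = 1*4 = 4, Plate = 1*5 = 5.
Iteration 2: components of {Bracket,Frame,Plate} -> Gear = 5*4 = 20, Nut = 5*3 = 15.
Iteration 3: no further components; recursion stops.
SUM(qty) = 1 + 4 + 5 + 4 + 20 + 15 = 49.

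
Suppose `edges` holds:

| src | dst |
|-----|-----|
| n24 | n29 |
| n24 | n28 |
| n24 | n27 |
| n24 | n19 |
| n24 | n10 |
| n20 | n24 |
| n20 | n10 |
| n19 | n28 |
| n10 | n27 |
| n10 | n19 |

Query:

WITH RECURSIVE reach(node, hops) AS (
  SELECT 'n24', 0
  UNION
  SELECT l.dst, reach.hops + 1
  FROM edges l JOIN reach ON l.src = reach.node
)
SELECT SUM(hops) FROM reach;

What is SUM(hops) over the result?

Base: (n24, hops=0).
Iteration 1: edges from {n24} -> (n10, hops=1), (n19, hops=1), (n27, hops=1), (n28, hops=1), (n29, hops=1).
Iteration 2: edges from {n10,n19,n27,n28,n29} -> (n19, hops=2), (n27, hops=2), (n28, hops=2).
Iteration 3: edges from {n19,n27,n28} -> (n28, hops=3).
Iteration 4: no outgoing edges from {n28}; recursion stops.
SUM(hops) = 0 + 1 + 1 + 1 + 1 + 1 + 2 + 2 + 2 + 3 = 14.

14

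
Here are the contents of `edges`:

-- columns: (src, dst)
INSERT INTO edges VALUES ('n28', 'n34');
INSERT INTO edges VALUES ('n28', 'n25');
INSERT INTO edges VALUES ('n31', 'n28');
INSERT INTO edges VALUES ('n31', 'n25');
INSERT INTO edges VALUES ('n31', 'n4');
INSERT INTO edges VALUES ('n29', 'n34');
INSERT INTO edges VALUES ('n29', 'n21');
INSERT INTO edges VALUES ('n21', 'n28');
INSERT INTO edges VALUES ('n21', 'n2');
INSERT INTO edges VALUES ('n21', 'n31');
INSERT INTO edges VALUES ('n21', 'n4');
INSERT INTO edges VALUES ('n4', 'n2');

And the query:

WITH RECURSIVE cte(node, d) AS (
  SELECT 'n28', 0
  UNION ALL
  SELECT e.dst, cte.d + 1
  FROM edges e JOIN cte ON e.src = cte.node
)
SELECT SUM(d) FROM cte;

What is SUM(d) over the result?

2

Base: (n28, d=0).
Iteration 1: edges from {n28} -> (n25, d=1), (n34, d=1).
Iteration 2: no outgoing edges from {n25,n34}; recursion stops.
SUM(d) = 0 + 1 + 1 = 2.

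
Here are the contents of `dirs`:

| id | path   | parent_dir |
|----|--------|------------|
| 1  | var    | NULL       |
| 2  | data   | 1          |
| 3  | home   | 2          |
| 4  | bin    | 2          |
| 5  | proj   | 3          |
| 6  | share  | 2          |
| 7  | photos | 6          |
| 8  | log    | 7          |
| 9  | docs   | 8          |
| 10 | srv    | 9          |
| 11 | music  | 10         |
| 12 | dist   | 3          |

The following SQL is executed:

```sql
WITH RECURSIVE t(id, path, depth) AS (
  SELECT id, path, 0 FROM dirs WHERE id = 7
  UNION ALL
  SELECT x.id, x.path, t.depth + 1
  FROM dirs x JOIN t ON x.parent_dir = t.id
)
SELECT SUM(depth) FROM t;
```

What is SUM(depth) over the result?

Base: id=7 (photos) at depth 0.
Iteration 1: rows with parent_dir in {7} -> log (id 8, depth 1).
Iteration 2: rows with parent_dir in {8} -> docs (id 9, depth 2).
Iteration 3: rows with parent_dir in {9} -> srv (id 10, depth 3).
Iteration 4: rows with parent_dir in {10} -> music (id 11, depth 4).
Iteration 5: no rows with parent_dir in {11}; recursion stops.
SUM(depth) = 0 + 1 + 2 + 3 + 4 = 10.

10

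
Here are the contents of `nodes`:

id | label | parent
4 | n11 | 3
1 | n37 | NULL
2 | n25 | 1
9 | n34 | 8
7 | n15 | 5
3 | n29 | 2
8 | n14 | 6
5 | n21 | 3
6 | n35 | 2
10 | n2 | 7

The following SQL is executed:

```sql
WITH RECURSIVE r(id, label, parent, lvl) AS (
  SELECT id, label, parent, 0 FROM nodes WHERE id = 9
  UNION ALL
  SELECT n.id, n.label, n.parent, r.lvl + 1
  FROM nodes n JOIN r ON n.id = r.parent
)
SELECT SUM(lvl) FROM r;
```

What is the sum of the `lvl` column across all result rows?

10

Base: id=9 (n34), parent=8, lvl 0.
Iteration 1: join on id=8 -> n14 (id 8, parent=6, lvl 1).
Iteration 2: join on id=6 -> n35 (id 6, parent=2, lvl 2).
Iteration 3: join on id=2 -> n25 (id 2, parent=1, lvl 3).
Iteration 4: join on id=1 -> n37 (id 1, parent=NULL, lvl 4).
Iteration 5: parent is NULL; no match; recursion stops.
SUM(lvl) = 0 + 1 + 2 + 3 + 4 = 10.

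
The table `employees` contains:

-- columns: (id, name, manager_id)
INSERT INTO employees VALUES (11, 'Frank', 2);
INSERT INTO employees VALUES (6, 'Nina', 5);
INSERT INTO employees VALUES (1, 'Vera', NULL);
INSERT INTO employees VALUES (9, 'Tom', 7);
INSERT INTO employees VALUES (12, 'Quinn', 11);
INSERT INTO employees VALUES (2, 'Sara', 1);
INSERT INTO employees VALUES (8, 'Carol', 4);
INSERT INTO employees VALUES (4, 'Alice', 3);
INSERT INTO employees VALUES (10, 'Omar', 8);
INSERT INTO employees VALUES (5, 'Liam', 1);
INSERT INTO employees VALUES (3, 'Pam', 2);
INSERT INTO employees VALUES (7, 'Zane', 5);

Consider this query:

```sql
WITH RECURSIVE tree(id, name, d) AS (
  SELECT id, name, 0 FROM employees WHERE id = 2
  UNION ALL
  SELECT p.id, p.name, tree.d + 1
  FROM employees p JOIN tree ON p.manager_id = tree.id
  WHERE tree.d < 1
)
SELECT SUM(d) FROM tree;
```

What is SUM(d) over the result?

Base: id=2 (Sara) at d 0.
Iteration 1: rows with manager_id in {2} -> Pam (id 3, d 1), Frank (id 11, d 1).
Iteration 2: d < 1 fails for all current rows; recursion stops.
SUM(d) = 0 + 1 + 1 = 2.

2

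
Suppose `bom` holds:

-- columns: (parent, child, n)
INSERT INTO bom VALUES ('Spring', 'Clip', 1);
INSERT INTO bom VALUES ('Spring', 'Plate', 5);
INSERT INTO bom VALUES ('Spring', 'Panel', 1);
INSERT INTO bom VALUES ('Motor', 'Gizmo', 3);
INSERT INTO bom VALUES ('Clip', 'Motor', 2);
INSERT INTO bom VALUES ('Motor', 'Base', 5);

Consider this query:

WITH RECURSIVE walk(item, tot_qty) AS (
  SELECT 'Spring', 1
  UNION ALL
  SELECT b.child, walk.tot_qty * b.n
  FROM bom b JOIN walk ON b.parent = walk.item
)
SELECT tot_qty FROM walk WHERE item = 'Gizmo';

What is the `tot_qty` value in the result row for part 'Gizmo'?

Base: (Spring, tot_qty=1).
Iteration 1: components of {Spring} -> Clip = 1*1 = 1, Panel = 1*1 = 1, Plate = 1*5 = 5.
Iteration 2: components of {Clip,Panel,Plate} -> Motor = 1*2 = 2.
Iteration 3: components of {Motor} -> Base = 2*5 = 10, Gizmo = 2*3 = 6.
Iteration 4: no further components; recursion stops.

6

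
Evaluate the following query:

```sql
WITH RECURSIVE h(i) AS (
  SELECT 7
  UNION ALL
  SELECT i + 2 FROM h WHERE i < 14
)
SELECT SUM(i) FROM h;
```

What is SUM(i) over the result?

Base: i=7.
Iteration 1: 7 < 14 holds -> i = 7 + 2 = 9.
Iteration 2: 9 < 14 holds -> i = 9 + 2 = 11.
Iteration 3: 11 < 14 holds -> i = 11 + 2 = 13.
Iteration 4: 13 < 14 holds -> i = 13 + 2 = 15.
Iteration 5: 15 < 14 fails; recursion stops.
SUM(i) = 7 + 9 + 11 + 13 + 15 = 55.

55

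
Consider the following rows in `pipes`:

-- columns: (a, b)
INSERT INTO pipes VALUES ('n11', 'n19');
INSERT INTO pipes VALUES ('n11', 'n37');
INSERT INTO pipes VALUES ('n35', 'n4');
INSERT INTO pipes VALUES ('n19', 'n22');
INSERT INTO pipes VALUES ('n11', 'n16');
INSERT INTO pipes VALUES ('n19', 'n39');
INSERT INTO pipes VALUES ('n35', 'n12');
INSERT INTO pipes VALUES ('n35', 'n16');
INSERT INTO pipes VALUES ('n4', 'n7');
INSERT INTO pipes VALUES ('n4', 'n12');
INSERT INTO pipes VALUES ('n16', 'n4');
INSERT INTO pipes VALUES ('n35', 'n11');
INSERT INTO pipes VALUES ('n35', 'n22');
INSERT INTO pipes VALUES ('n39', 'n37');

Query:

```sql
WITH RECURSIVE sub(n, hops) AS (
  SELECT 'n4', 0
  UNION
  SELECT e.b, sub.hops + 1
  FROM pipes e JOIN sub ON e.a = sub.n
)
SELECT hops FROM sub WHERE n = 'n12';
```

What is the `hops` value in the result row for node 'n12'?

Base: (n4, hops=0).
Iteration 1: edges from {n4} -> (n12, hops=1), (n7, hops=1).
Iteration 2: no outgoing edges from {n12,n7}; recursion stops.

1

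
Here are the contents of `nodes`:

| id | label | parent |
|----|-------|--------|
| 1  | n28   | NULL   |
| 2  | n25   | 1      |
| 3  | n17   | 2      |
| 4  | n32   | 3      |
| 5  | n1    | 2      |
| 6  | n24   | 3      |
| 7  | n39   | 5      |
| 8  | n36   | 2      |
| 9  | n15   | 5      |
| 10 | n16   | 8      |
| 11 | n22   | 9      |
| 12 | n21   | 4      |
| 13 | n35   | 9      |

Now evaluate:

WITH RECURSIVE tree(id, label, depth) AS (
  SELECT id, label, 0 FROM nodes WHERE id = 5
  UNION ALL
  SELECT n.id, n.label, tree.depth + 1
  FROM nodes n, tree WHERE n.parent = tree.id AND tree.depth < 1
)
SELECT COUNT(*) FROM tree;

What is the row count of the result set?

3

Base: id=5 (n1) at depth 0.
Iteration 1: rows with parent in {5} -> n39 (id 7, depth 1), n15 (id 9, depth 1).
Iteration 2: depth < 1 fails for all current rows; recursion stops.
Total rows emitted: 3.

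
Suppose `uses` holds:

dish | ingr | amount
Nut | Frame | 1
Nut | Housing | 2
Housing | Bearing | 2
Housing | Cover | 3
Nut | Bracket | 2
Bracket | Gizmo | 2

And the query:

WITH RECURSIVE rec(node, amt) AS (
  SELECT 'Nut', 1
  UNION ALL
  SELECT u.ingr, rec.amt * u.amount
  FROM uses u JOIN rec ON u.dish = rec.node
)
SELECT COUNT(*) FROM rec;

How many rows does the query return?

7

Base: (Nut, amt=1).
Iteration 1: components of {Nut} -> Bracket = 1*2 = 2, Frame = 1*1 = 1, Housing = 1*2 = 2.
Iteration 2: components of {Bracket,Frame,Housing} -> Bearing = 2*2 = 4, Cover = 2*3 = 6, Gizmo = 2*2 = 4.
Iteration 3: no further components; recursion stops.
Total rows emitted: 7.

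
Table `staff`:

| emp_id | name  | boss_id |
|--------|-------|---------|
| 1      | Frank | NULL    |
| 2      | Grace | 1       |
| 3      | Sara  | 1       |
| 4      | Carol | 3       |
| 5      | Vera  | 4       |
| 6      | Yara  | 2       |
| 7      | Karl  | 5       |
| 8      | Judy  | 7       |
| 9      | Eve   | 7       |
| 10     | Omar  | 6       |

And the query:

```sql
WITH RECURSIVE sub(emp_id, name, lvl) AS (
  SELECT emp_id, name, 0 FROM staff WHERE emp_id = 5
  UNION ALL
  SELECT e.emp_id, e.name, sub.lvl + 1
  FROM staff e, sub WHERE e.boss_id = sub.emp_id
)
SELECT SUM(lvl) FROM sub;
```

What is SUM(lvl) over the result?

Base: emp_id=5 (Vera) at lvl 0.
Iteration 1: rows with boss_id in {5} -> Karl (id 7, lvl 1).
Iteration 2: rows with boss_id in {7} -> Judy (id 8, lvl 2), Eve (id 9, lvl 2).
Iteration 3: no rows with boss_id in {8,9}; recursion stops.
SUM(lvl) = 0 + 1 + 2 + 2 = 5.

5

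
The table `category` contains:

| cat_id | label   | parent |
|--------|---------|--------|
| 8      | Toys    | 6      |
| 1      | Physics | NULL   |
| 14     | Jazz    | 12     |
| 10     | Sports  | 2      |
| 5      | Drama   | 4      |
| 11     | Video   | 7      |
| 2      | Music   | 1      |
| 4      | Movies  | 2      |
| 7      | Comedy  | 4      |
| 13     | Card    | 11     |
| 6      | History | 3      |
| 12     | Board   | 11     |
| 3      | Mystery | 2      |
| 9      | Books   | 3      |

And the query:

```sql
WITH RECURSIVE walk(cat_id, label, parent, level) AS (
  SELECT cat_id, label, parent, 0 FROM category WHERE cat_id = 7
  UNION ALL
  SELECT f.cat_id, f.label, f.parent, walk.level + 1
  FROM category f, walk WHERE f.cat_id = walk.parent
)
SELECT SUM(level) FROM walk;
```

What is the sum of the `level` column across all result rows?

Base: cat_id=7 (Comedy), parent=4, level 0.
Iteration 1: join on cat_id=4 -> Movies (id 4, parent=2, level 1).
Iteration 2: join on cat_id=2 -> Music (id 2, parent=1, level 2).
Iteration 3: join on cat_id=1 -> Physics (id 1, parent=NULL, level 3).
Iteration 4: parent is NULL; no match; recursion stops.
SUM(level) = 0 + 1 + 2 + 3 = 6.

6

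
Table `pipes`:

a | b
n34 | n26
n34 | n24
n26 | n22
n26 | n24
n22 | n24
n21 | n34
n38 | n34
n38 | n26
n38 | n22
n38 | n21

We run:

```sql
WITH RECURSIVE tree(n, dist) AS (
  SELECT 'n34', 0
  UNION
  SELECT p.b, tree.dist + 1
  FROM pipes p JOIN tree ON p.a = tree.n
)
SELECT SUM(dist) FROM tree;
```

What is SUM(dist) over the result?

9

Base: (n34, dist=0).
Iteration 1: edges from {n34} -> (n24, dist=1), (n26, dist=1).
Iteration 2: edges from {n24,n26} -> (n22, dist=2), (n24, dist=2).
Iteration 3: edges from {n22,n24} -> (n24, dist=3).
Iteration 4: no outgoing edges from {n24}; recursion stops.
SUM(dist) = 0 + 1 + 1 + 2 + 2 + 3 = 9.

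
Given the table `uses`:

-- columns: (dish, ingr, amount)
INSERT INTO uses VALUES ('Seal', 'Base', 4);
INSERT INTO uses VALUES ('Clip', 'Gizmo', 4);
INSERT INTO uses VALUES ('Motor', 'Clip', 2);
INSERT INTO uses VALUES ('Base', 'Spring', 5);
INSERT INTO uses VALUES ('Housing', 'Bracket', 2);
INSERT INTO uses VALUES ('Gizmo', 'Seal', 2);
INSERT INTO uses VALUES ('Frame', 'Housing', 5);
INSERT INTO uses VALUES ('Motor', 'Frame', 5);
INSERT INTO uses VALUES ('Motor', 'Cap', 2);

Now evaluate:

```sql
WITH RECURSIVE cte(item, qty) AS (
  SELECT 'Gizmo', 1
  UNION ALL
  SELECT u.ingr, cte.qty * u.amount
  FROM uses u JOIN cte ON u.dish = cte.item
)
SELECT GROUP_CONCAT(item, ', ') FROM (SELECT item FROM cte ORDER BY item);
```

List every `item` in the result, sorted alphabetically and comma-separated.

Base: (Gizmo, qty=1).
Iteration 1: components of {Gizmo} -> Seal = 1*2 = 2.
Iteration 2: components of {Seal} -> Base = 2*4 = 8.
Iteration 3: components of {Base} -> Spring = 8*5 = 40.
Iteration 4: no further components; recursion stops.

Base, Gizmo, Seal, Spring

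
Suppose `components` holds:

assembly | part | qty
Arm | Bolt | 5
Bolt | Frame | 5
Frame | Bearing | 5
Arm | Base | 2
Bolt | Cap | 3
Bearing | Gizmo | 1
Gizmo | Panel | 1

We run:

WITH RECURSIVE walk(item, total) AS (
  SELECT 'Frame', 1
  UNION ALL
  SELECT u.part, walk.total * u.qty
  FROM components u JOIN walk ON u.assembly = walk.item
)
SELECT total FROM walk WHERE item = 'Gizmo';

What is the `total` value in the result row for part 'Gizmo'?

5

Base: (Frame, total=1).
Iteration 1: components of {Frame} -> Bearing = 1*5 = 5.
Iteration 2: components of {Bearing} -> Gizmo = 5*1 = 5.
Iteration 3: components of {Gizmo} -> Panel = 5*1 = 5.
Iteration 4: no further components; recursion stops.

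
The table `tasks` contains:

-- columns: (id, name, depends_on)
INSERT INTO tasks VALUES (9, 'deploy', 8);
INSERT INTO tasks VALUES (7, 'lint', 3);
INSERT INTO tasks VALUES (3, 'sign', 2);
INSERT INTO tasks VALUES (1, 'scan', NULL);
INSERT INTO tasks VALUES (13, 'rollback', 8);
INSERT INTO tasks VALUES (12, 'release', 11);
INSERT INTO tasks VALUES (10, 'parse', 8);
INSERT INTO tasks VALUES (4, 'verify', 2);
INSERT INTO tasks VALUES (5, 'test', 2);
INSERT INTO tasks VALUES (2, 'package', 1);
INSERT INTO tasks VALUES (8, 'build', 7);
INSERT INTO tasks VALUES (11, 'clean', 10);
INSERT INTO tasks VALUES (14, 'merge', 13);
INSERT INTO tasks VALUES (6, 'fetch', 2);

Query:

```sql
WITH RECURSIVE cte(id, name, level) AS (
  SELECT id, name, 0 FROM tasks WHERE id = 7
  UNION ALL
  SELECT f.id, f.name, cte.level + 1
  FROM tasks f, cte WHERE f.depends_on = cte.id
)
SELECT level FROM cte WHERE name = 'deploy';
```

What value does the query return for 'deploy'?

2

Base: id=7 (lint) at level 0.
Iteration 1: rows with depends_on in {7} -> build (id 8, level 1).
Iteration 2: rows with depends_on in {8} -> deploy (id 9, level 2), parse (id 10, level 2), rollback (id 13, level 2).
Iteration 3: rows with depends_on in {9,10,13} -> clean (id 11, level 3), merge (id 14, level 3).
Iteration 4: rows with depends_on in {11,14} -> release (id 12, level 4).
Iteration 5: no rows with depends_on in {12}; recursion stops.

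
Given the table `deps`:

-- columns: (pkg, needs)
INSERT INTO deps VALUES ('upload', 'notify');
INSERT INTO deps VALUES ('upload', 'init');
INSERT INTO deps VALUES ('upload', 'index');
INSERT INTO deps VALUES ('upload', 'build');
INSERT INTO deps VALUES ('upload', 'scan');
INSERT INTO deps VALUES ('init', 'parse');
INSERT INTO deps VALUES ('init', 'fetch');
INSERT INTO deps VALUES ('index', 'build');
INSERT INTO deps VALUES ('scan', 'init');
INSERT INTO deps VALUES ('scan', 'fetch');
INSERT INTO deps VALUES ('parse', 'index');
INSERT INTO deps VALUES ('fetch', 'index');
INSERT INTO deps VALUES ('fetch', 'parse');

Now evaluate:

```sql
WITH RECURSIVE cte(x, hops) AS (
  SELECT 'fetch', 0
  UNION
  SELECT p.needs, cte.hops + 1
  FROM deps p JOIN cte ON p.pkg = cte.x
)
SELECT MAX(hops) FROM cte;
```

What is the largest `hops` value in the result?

Base: (fetch, hops=0).
Iteration 1: edges from {fetch} -> (index, hops=1), (parse, hops=1).
Iteration 2: edges from {index,parse} -> (build, hops=2), (index, hops=2).
Iteration 3: edges from {build,index} -> (build, hops=3).
Iteration 4: no outgoing edges from {build}; recursion stops.
hops values: 0, 1, 1, 2, 2, 3; the maximum is 3.

3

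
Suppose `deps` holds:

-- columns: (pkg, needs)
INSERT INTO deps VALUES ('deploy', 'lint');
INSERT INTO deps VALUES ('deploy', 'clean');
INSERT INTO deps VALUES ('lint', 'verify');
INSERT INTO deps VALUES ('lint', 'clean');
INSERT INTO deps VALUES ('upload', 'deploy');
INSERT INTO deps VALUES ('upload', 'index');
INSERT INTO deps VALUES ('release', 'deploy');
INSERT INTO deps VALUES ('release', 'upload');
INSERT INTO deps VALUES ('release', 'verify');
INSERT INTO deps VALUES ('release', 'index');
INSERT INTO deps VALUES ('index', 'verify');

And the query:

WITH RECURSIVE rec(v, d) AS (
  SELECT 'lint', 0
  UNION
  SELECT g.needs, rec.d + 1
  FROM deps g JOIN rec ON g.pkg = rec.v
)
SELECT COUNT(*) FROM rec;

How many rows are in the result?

3

Base: (lint, d=0).
Iteration 1: edges from {lint} -> (clean, d=1), (verify, d=1).
Iteration 2: no outgoing edges from {clean,verify}; recursion stops.
Total rows emitted: 3.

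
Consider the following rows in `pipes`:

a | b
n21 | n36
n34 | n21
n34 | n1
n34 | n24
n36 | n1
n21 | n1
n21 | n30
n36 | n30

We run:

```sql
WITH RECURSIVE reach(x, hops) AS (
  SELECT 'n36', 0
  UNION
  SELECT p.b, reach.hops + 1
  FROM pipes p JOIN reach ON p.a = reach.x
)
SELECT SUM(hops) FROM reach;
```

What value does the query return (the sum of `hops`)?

2

Base: (n36, hops=0).
Iteration 1: edges from {n36} -> (n1, hops=1), (n30, hops=1).
Iteration 2: no outgoing edges from {n1,n30}; recursion stops.
SUM(hops) = 0 + 1 + 1 = 2.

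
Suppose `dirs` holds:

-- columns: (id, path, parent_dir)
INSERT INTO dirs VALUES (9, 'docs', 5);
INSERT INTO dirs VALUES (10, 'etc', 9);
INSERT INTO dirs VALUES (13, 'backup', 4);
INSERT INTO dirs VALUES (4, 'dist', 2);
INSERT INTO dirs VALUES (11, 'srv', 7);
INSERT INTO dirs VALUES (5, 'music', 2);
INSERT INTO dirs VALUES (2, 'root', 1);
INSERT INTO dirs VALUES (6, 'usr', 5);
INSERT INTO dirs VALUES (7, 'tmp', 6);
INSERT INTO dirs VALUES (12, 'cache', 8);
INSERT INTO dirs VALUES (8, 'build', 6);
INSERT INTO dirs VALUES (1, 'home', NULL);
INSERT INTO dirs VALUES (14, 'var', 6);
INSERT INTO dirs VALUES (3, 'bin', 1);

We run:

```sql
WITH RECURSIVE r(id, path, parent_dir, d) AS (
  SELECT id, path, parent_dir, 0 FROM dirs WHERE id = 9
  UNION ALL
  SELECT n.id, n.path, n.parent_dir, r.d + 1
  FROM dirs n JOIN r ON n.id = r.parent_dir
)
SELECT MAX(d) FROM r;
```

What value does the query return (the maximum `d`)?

Base: id=9 (docs), parent_dir=5, d 0.
Iteration 1: join on id=5 -> music (id 5, parent_dir=2, d 1).
Iteration 2: join on id=2 -> root (id 2, parent_dir=1, d 2).
Iteration 3: join on id=1 -> home (id 1, parent_dir=NULL, d 3).
Iteration 4: parent_dir is NULL; no match; recursion stops.
d values: 0, 1, 2, 3; the maximum is 3.

3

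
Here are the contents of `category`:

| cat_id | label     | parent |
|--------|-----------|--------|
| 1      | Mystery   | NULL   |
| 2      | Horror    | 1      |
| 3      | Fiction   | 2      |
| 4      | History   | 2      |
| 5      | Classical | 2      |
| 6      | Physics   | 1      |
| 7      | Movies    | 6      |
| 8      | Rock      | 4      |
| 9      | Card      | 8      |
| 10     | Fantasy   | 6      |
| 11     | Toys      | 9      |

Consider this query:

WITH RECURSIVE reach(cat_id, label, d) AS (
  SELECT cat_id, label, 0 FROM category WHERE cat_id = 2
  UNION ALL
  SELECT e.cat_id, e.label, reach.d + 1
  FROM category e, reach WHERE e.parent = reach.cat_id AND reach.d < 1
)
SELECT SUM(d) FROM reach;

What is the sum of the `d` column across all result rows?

3

Base: cat_id=2 (Horror) at d 0.
Iteration 1: rows with parent in {2} -> Fiction (id 3, d 1), History (id 4, d 1), Classical (id 5, d 1).
Iteration 2: d < 1 fails for all current rows; recursion stops.
SUM(d) = 0 + 1 + 1 + 1 = 3.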